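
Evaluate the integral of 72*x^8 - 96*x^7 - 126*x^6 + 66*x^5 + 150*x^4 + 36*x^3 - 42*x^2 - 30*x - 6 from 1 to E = 8 + (-exp(2) - 2*E - 1 + 2*exp(3))^3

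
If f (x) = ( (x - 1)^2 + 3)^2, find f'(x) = 4*x^3 - 12*x^2 + 24*x - 16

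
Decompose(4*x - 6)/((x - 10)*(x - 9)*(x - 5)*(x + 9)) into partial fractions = 1/(114*(x + 9)) + 1/(20*(x - 5)) - 5/(12*(x - 9)) + 34/(95*(x - 10))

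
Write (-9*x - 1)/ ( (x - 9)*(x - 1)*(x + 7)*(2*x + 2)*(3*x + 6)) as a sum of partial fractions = 31/(11520*(x + 7)) - 17/(990*(x + 2)) + 1/(90*(x + 1)) + 5/(1152*(x - 1)) - 41/(42240*(x - 9))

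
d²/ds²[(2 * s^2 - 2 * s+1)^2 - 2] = 48*s^2 - 48*s + 16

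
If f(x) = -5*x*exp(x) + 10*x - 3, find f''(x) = -5*x*exp(x) - 10*exp(x)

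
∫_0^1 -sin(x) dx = -1 + cos(1)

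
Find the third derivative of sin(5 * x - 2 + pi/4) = -125*cos(5*x - 2 + pi/4)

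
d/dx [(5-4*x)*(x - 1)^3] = -16*x^3 + 51*x^2 - 54*x + 19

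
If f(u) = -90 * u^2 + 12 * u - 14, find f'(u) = 12 - 180*u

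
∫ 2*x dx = x^2 + C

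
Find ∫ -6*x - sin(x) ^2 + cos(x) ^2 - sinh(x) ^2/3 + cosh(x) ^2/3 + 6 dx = -3*x^2 + 19*x/3 + sin(2*x)/2 + C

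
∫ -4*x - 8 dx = -2*x^2 - 8*x + C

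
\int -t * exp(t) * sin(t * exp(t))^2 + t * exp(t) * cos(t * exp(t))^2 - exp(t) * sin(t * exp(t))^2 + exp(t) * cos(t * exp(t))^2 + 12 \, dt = 12*t + sin(2*t*exp(t))/2 + C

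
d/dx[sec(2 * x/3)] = 2*tan(2*x/3)*sec(2*x/3)/3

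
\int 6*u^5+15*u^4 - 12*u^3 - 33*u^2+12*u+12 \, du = u^6 + 3*u^5 - 3*u^4 - 11*u^3 + 6*u^2 + 12*u + C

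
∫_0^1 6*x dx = 3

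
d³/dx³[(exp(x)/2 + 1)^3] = 27*exp(3*x)/8 + 6*exp(2*x) + 3*exp(x)/2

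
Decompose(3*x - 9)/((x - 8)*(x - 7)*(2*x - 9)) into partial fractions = 18/(35*(2*x - 9)) - 12/(5*(x - 7)) + 15/(7*(x - 8))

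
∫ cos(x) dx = sin(x) + C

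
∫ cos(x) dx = sin(x) + C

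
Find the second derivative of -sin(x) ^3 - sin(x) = (9*sin(x)^2 - 5)*sin(x)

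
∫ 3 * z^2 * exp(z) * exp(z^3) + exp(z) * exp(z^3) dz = exp(z*(z^2 + 1)) + C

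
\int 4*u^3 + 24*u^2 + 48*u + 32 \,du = u^4 + 8*u^3 + 24*u^2 + 32*u + C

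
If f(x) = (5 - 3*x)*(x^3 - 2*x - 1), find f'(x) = -12*x^3 + 15*x^2 + 12*x - 7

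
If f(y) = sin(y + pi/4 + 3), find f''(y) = -sin(y + pi/4 + 3)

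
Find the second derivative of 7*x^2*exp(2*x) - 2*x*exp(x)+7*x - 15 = 28*x^2*exp(2*x) + 56*x*exp(2*x) - 2*x*exp(x) + 14*exp(2*x) - 4*exp(x)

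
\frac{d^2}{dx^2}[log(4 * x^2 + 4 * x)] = (-2*x^2 - 2*x - 1)/(x^4 + 2*x^3 + x^2)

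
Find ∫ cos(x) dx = sin(x) + C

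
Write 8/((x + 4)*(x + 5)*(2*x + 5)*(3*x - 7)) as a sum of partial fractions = 108/(6061*(3*x - 7)) - 64/(435*(2*x + 5)) - 4/(55*(x + 5)) + 8/(57*(x + 4))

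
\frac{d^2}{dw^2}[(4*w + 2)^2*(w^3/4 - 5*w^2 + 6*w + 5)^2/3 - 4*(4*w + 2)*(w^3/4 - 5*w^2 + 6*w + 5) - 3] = 56*w^6/3 - 546*w^5 + 8165*w^4/2 - 9640*w^3/3 - 4176*w^2 + 1480*w + 2272/3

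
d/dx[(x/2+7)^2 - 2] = x/2 + 7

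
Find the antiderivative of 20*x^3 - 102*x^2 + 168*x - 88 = 5*x^4 - 34*x^3 + 84*x^2 - 88*x + C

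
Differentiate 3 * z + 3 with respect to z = 3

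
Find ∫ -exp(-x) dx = exp(-x) + C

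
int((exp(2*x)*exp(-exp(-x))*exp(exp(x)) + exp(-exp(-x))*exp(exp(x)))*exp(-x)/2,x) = exp(2*sinh(x))/2 + C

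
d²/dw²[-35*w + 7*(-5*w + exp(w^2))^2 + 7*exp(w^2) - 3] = -280*w^3*exp(w^2) + 112*w^2*exp(2*w^2) + 28*w^2*exp(w^2) - 420*w*exp(w^2) + 28*exp(2*w^2) + 14*exp(w^2) + 350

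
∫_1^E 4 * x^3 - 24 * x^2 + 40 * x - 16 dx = -1 + (-2 + (-2 + E)^2)^2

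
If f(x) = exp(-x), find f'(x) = -exp(-x)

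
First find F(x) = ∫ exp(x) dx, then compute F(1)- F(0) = -1 + E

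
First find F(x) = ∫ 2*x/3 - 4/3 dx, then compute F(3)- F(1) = 0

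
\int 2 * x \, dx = x^2 + C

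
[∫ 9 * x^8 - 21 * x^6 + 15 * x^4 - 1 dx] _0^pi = -pi + pi^3 + (-pi + pi^3)^3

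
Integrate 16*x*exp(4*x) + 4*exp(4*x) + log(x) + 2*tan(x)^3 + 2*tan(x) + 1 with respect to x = 4*x*exp(4*x) + x*log(x) + tan(x)^2 + C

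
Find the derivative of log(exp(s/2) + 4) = exp(s/2)/(2*exp(s/2) + 8)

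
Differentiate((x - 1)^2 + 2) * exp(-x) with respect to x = (-x^2 + 4*x - 5)*exp(-x)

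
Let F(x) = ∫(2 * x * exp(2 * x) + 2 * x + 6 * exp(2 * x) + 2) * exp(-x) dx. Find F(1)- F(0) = -6*exp(-1) + 6*E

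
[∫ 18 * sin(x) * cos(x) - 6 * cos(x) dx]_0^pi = 0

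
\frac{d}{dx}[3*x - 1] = 3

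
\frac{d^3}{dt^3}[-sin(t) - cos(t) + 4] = -sin(t) + cos(t)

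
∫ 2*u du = u^2 + C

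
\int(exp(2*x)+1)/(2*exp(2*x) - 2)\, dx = log(2*sinh(x))/2 + C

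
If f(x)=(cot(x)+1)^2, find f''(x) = 6*cot(x)^4 + 4*cot(x)^3 + 8*cot(x)^2 + 4*cot(x) + 2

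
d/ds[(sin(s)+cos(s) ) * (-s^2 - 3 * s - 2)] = s^2*sin(s) - s^2*cos(s) + s*sin(s) - 5*s*cos(s) - sin(s) - 5*cos(s)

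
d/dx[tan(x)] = cos(x)^(-2)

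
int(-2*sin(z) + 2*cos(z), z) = 2*sqrt(2)*sin(z + pi/4) + C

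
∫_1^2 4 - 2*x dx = 1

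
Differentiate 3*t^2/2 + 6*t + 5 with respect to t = 3*t + 6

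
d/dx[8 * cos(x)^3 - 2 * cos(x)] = 24*sin(x)^3 - 22*sin(x)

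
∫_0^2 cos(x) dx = sin(2)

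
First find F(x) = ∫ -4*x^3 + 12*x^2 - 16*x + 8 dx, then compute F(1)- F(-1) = 24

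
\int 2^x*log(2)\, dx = 2^x + C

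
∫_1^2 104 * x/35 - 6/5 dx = 114/35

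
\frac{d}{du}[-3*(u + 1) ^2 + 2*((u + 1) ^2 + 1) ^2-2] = 8*u^3 + 24*u^2 + 26*u + 10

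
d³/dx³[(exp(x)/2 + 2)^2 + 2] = 2*exp(2*x) + 2*exp(x)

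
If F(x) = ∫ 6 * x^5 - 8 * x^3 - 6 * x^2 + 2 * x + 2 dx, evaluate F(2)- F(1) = 24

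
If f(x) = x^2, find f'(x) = 2*x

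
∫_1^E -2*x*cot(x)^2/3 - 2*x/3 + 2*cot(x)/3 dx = 2*E*cot(E)/3 - 2*cot(1)/3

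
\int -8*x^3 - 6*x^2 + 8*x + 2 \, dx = -2*x^4 - 2*x^3 + 4*x^2 + 2*x + C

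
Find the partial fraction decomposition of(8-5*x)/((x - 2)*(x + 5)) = -33/(7*(x + 5)) - 2/(7*(x - 2))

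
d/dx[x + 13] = 1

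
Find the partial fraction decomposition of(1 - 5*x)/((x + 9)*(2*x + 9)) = 47/(9*(2*x + 9)) - 46/(9*(x + 9))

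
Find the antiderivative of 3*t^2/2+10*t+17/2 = t^3/2 + 5*t^2 + 17*t/2 + C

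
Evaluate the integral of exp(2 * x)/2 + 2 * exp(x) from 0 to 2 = -25/4 + (2 + exp(2)/2)^2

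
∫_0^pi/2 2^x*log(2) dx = -1 + 2^(pi/2)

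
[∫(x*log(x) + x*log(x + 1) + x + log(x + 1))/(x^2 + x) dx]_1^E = -log(2) + 2*log(1 + E)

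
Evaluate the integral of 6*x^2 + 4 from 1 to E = -6 + 4*E + 2*exp(3)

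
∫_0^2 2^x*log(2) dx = 3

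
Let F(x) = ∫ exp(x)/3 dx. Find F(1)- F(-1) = -exp(-1)/3 + E/3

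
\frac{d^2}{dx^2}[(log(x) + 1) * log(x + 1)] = (-x^2*log(x) - x^2*log(x + 1) + x^2 - 2*x*log(x + 1) + 2*x - log(x + 1))/(x^4 + 2*x^3 + x^2)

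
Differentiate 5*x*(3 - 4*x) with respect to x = 15 - 40*x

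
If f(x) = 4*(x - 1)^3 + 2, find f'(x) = 12*x^2 - 24*x + 12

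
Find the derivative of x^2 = 2*x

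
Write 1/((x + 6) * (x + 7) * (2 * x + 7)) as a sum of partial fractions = 4/(35*(2*x + 7)) + 1/(7*(x + 7)) - 1/(5*(x + 6))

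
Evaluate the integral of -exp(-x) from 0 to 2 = -1 + exp(-2)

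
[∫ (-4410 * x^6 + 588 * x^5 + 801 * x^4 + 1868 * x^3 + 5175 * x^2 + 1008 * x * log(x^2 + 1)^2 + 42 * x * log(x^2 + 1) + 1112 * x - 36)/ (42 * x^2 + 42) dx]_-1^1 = 39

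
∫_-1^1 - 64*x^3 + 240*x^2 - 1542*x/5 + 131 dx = 422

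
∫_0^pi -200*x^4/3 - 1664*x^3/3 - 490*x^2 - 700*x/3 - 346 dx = (-20*pi^2 - 28*pi + 27)*(2*pi/3 + 13 + 2*pi^3/3 + 6*pi^2) - 351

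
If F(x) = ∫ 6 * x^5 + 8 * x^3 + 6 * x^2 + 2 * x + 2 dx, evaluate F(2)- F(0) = 120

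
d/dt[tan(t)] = cos(t)^(-2)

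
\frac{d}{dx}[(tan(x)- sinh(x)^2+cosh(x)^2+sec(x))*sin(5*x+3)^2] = sin(5*x + 3)^2*tan(x)^2 + sin(5*x + 3)^2*tan(x)*sec(x) + sin(5*x + 3)^2 + 5*sin(10*x + 6)*tan(x) + 5*sin(10*x + 6) + 5*sin(10*x + 6)/cos(x)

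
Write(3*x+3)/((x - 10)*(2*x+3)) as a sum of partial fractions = 3/(23*(2*x + 3)) + 33/(23*(x - 10))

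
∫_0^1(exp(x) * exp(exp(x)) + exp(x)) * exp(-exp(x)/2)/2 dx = -exp(1/2) - exp(-E/2) + exp(-1/2) + exp(E/2)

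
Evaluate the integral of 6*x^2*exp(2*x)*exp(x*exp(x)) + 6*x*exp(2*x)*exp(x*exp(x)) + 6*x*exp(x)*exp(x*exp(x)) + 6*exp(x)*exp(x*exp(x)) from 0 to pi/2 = 3*pi*exp(pi/2 + pi*exp(pi/2)/2)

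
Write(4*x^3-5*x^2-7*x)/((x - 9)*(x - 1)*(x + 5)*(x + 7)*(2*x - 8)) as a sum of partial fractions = -49/(176*(x + 7)) + 295/(1512*(x + 5)) - 1/(288*(x - 1)) - 74/(1485*(x - 4)) + 153/(1120*(x - 9))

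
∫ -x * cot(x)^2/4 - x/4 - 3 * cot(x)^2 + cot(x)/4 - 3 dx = (x/4 + 3)*cot(x) + C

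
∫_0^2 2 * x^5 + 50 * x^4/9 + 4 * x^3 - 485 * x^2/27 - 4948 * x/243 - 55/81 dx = -4154/243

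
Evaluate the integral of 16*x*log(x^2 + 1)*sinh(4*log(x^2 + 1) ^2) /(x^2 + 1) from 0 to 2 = -1 + cosh(4*log(5)^2)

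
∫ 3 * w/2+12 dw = 3*w^2/4 + 12*w + C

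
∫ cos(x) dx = sin(x) + C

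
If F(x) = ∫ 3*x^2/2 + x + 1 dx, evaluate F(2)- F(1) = 6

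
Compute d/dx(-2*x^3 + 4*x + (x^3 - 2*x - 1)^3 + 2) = 9*x^8 - 42*x^6 - 18*x^5 + 60*x^4 + 48*x^3 - 21*x^2 - 24*x - 2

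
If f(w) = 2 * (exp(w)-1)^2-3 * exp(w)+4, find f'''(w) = 16*exp(2*w) - 7*exp(w)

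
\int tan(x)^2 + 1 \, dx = tan(x) + C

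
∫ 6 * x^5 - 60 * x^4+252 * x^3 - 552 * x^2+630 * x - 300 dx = x^6 - 12*x^5 + 63*x^4 - 184*x^3 + 315*x^2 - 300*x + C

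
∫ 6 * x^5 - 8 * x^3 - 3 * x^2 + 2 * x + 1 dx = x^6 - 2*x^4 - x^3 + x^2 + x + C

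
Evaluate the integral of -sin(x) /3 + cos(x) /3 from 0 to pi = -2/3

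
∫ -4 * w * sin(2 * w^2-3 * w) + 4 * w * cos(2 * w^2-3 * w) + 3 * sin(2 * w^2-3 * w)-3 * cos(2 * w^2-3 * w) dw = sin(w*(2*w - 3)) + cos(w*(2*w - 3)) + C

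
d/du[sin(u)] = cos(u)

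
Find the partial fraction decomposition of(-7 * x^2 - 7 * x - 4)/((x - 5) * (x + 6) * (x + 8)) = -198/(13*(x + 8)) + 107/(11*(x + 6)) - 214/(143*(x - 5))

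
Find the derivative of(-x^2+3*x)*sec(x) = (-x^2*sin(x)/cos(x) + 3*x*sin(x)/cos(x) - 2*x + 3)/cos(x)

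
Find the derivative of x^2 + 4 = 2*x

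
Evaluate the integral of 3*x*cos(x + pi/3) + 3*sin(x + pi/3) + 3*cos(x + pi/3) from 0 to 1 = -3*sqrt(3)/2 + 6*sin(1 + pi/3)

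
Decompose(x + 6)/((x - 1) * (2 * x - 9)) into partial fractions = 3/(2*x - 9) - 1/(x - 1)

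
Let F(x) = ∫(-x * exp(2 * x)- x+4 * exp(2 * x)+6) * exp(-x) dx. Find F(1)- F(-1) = -10*exp(-1) + 10*E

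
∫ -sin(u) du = cos(u) + C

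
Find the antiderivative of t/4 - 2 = t^2/8 - 2*t + C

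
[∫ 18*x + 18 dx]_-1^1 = 36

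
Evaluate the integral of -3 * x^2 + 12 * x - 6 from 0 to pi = (-4 + pi)*(-pi^2 + 2 + 2*pi) + 8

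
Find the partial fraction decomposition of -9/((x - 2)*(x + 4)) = 3/(2*(x + 4)) - 3/(2*(x - 2))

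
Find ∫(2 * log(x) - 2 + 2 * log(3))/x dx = (log(3*x) - 1)^2 + C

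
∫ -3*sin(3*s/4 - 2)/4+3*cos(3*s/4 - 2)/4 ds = sqrt(2)*cos(-3*s/4 + pi/4 + 2) + C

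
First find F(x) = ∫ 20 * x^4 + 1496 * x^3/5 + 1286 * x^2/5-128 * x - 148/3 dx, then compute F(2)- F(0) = 1656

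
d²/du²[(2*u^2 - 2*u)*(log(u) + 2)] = (4*u*log(u) + 14*u - 2)/u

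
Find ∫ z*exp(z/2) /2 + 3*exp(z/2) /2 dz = (z + 1)*exp(z/2) + C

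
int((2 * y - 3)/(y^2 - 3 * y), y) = log(y*(y - 3)) + C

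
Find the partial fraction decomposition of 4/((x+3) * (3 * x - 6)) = -4/(15*(x + 3)) + 4/(15*(x - 2))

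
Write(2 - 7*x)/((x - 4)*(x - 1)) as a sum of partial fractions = 5/(3*(x - 1)) - 26/(3*(x - 4))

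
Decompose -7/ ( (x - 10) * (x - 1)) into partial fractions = 7/(9*(x - 1)) - 7/(9*(x - 10))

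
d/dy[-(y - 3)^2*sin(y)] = -y^2*cos(y) - 2*y*sin(y) + 6*y*cos(y) + 6*sin(y) - 9*cos(y)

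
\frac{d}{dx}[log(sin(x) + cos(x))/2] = 1/(2*tan(x + pi/4))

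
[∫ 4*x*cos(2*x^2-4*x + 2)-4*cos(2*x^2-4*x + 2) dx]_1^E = sin(2*(-1 + E)^2)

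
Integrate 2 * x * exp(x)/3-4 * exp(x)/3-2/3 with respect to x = 2*(x - 3)*(exp(x) - 1)/3 + C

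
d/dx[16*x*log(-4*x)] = 16*log(-x) + 16 + 32*log(2)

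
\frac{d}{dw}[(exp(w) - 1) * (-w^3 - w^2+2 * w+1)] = -w^3*exp(w) - 4*w^2*exp(w) + 3*w^2 + 2*w + 3*exp(w) - 2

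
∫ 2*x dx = x^2 + C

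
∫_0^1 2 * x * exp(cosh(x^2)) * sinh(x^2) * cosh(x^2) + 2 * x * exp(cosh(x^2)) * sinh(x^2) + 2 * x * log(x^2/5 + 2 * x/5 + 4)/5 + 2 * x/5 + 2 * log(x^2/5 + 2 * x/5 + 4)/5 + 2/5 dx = -4*log(4) - E + 23*log(23/5)/5 + exp(cosh(1))*cosh(1)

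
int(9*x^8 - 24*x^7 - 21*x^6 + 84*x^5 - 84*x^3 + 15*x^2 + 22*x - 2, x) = x^9 - 3*x^8 - 3*x^7 + 14*x^6 - 21*x^4 + 5*x^3 + 11*x^2 - 2*x + C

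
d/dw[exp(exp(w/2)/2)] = exp(w/2 + exp(w/2)/2)/4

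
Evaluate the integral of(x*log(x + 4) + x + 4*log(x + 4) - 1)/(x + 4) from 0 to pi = log(4) + (-1 + pi)*log(pi + 4)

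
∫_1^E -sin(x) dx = cos(E) - cos(1)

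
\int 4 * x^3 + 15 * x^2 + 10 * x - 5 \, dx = x^4 + 5*x^3 + 5*x^2 - 5*x + C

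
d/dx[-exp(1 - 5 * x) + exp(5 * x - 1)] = (5*exp(10*x - 2) + 5)*exp(1 - 5*x)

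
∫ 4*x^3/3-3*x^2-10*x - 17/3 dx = x^4/3 - x^3 - 5*x^2 - 17*x/3 + C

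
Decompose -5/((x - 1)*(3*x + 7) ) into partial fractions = 3/(2*(3*x + 7)) - 1/(2*(x - 1))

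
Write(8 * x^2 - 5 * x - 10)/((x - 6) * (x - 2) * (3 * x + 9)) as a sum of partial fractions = 77/(135*(x + 3)) - 1/(5*(x - 2)) + 62/(27*(x - 6))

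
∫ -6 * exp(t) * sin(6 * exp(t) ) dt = cos(6*exp(t)) + C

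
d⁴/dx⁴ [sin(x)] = sin(x)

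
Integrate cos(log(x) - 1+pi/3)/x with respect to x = sin(log(x) - 1 + pi/3) + C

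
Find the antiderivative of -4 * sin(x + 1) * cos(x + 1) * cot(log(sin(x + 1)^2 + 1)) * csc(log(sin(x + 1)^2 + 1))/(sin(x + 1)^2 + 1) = 2*csc(log(sin(x + 1)^2 + 1)) + C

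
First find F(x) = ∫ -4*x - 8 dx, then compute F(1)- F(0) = -10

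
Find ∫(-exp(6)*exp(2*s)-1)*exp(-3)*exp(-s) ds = -2*sinh(s + 3) + C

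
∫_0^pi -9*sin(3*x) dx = -6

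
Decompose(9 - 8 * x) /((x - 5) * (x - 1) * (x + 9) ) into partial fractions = 81/(140*(x + 9)) - 1/(40*(x - 1)) - 31/(56*(x - 5))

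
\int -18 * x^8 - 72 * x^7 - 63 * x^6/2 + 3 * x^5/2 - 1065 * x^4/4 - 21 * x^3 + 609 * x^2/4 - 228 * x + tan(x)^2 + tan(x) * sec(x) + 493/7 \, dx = -2*x^9 - 9*x^8 - 9*x^7/2 + x^6/4 - 213*x^5/4 - 21*x^4/4 + 203*x^3/4 - 114*x^2 + 486*x/7 + tan(x) + sec(x) + C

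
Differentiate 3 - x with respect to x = -1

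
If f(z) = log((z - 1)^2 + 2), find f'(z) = (2*z - 2)/(z^2 - 2*z + 3)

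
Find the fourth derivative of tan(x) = 24*tan(x)^5 + 40*tan(x)^3 + 16*tan(x)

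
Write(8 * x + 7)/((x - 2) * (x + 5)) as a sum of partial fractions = 33/(7*(x + 5)) + 23/(7*(x - 2))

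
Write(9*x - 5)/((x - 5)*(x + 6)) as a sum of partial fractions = 59/(11*(x + 6)) + 40/(11*(x - 5))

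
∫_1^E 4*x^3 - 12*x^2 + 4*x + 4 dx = -4 + (-2 + (-1 + E)^2)^2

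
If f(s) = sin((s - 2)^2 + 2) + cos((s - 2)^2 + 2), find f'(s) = -2*s*sin(s^2 - 4*s + 6) + 2*s*cos(s^2 - 4*s + 6) + 4*sin(s^2 - 4*s + 6) - 4*cos(s^2 - 4*s + 6)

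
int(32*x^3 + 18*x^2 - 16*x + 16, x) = 8*x^4 + 6*x^3 - 8*x^2 + 16*x + C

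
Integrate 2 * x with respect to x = x^2 + C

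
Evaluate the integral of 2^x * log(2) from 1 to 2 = 2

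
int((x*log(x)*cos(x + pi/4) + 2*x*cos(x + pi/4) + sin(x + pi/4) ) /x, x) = (log(x) + 2)*sin(x + pi/4) + C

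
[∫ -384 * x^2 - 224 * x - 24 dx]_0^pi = 2*(-4*pi - 1)^3 - (-4*pi - 1)^2 + 3 + 8*pi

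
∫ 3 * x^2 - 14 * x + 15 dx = x^3 - 7*x^2 + 15*x + C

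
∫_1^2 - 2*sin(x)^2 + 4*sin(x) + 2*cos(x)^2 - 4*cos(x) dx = -(-2 + cos(1) + sin(1))^2 + (-2 + cos(2) + sin(2))^2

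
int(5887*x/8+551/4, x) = 5887*x^2/16 + 551*x/4 + C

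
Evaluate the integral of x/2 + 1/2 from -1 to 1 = 1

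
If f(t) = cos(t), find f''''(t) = cos(t)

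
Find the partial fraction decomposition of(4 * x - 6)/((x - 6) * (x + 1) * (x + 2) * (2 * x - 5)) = -32/(441*(2*x - 5)) + 7/(36*(x + 2)) - 10/(49*(x + 1)) + 9/(196*(x - 6))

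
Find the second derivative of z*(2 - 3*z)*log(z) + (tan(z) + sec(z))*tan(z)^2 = (-6*z*log(z) + z*sin(z)^4/cos(z)^5 + 12*z*tan(z)^5 + 18*z*tan(z)^3 + 6*z*tan(z) - 9*z - 9*z/cos(z)^3 + 11*z/cos(z)^5 + 2)/z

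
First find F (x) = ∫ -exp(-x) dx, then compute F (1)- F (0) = -1 + exp(-1)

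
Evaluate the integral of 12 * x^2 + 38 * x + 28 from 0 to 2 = 164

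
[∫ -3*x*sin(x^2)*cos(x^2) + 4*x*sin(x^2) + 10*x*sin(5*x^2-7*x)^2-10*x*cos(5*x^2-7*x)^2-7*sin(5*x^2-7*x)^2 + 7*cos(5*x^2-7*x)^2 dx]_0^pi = -sin(10*pi^2)/2 + 3*cos(pi^2)^2/4 + 5/4 - 2*cos(pi^2)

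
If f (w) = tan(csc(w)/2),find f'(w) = -cos(w)/(2*sin(w)^2*cos(1/(2*sin(w)))^2)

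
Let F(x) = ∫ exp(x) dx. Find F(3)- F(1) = -E + exp(3)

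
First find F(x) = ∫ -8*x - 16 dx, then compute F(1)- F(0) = -20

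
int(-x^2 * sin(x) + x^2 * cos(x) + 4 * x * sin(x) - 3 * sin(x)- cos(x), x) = sqrt(2)*(x - 1)^2*sin(x + pi/4) + C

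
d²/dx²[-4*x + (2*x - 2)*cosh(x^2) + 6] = 8*x^3*cosh(x^2) - 8*x^2*cosh(x^2) + 12*x*sinh(x^2) - 4*sinh(x^2)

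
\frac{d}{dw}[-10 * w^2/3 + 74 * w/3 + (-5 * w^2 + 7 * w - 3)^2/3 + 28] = 100*w^3/3 - 70*w^2 + 46*w + 32/3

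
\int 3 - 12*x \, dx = -6*x^2 + 3*x + C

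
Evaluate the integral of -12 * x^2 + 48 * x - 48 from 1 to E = -4 - 4*(-2 + E)^3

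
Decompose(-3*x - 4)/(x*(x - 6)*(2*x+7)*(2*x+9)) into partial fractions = -19/(189*(2*x + 9)) + 13/(133*(2*x + 7)) - 11/(1197*(x - 6)) + 2/(189*x)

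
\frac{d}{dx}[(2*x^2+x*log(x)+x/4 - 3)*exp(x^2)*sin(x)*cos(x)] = (2*x^3*sin(2*x) + x^2*log(x)*sin(2*x) + x^2*sin(2*x)/4 + 2*x^2*cos(2*x) + x*log(x)*cos(2*x) - x*sin(2*x) + x*cos(2*x)/4 + log(x)*sin(2*x)/2 + 5*sin(2*x)/8 - 3*cos(2*x))*exp(x^2)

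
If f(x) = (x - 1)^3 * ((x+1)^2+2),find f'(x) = 5*x^4 - 4*x^3 - 8*x + 7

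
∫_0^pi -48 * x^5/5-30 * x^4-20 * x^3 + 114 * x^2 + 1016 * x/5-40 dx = -4*(-2*pi + 5*pi^2 + 2*pi^3)*(-5 + pi/5 + pi^2/4 + pi^3/5)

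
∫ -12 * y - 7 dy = -6*y^2 - 7*y + C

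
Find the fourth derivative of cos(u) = cos(u)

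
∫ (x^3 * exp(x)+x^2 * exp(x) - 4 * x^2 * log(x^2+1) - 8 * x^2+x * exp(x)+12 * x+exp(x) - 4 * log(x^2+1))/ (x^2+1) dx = x*exp(x) - (4*x - 5)*log(x^2 + 1) + log(x^2 + 1) + C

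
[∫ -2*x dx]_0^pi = -pi^2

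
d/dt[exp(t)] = exp(t)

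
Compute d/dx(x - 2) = 1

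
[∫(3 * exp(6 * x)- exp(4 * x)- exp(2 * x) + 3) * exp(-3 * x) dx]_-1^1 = -4*exp(-1) + 4*E + (E - exp(-1))^3 - (-E + exp(-1))^3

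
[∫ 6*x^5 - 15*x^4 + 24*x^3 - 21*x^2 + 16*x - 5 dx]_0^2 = 30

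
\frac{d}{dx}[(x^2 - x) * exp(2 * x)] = 2*x^2*exp(2*x) - exp(2*x)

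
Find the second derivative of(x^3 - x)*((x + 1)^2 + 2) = 20*x^3 + 24*x^2 + 12*x - 4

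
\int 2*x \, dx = x^2 + C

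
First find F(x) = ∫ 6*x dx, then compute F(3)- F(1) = 24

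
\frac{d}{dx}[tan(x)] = cos(x)^(-2)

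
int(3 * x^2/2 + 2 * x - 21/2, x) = x^3/2 + x^2 - 21*x/2 + C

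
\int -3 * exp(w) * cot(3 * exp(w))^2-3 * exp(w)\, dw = cot(3*exp(w)) + C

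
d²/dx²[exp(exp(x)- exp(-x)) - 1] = (exp(exp(x) - exp(-x)) - exp(x + exp(x) - exp(-x)) + 2*exp(2*x + exp(x) - exp(-x)) + exp(3*x + exp(x) - exp(-x)) + exp(4*x + exp(x) - exp(-x)))*exp(-2*x)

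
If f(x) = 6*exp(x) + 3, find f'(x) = 6*exp(x)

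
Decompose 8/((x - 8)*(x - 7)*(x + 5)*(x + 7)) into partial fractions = -2/(105*(x + 7)) + 1/(39*(x + 5)) - 1/(21*(x - 7)) + 8/(195*(x - 8))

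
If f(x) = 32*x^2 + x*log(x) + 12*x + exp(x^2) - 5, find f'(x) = 2*x*exp(x^2) + 64*x + log(x) + 13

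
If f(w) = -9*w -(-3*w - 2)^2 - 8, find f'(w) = -18*w - 21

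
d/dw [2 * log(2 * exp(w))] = 2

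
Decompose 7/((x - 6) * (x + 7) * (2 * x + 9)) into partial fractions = -4/(15*(2*x + 9)) + 7/(65*(x + 7)) + 1/(39*(x - 6))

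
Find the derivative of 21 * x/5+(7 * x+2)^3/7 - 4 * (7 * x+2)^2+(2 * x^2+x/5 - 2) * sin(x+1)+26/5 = 2*x^2*cos(x + 1) + 147*x^2 + 4*x*sin(x + 1) + x*cos(x + 1)/5 - 308*x + sin(x + 1)/5 - 2*cos(x + 1) - 479/5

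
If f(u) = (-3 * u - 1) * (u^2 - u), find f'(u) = -9*u^2 + 4*u + 1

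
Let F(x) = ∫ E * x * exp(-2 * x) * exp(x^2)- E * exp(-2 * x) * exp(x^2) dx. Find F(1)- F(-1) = 1/2 - exp(4)/2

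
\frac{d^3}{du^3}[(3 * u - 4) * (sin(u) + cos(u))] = 3*u*sin(u) - 3*u*cos(u) - 13*sin(u) - 5*cos(u)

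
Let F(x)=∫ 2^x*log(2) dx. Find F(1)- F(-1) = 3/2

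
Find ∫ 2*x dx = x^2 + C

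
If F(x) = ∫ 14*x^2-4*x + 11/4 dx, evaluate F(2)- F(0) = 209/6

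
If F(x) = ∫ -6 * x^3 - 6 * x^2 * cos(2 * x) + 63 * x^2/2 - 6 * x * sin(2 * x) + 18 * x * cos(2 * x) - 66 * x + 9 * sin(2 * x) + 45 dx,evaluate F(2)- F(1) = -6*sin(2) + 6*sin(4) - 3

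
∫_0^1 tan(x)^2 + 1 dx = tan(1)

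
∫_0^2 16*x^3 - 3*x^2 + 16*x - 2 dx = 84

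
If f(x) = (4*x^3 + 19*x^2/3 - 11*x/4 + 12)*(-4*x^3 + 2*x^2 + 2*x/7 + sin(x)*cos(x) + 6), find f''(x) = -480*x^4 - 8*x^3*sin(2*x) - 1040*x^3/3 - 38*x^2*sin(2*x)/3 + 24*x^2*cos(2*x) + 2084*x^2/7 + 35*x*sin(2*x)/2 + 76*x*cos(2*x)/3 - 1163*x/7 - 53*sin(2*x)/3 - 11*cos(2*x)/2 + 857/7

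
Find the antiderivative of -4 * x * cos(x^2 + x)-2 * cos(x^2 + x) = -2*sin(x*(x + 1)) + C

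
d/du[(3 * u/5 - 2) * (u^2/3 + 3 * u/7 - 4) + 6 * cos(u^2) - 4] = 3*u^2/5 - 12*u*sin(u^2) - 86*u/105 - 114/35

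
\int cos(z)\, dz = sin(z) + C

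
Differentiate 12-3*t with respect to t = -3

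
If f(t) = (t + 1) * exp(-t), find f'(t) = -t*exp(-t)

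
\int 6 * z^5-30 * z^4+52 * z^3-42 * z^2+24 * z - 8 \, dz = z^6 - 6*z^5 + 13*z^4 - 14*z^3 + 12*z^2 - 8*z + C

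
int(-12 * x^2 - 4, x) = -4*x^3 - 4*x + C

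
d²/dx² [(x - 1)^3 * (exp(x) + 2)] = x^3*exp(x) + 3*x^2*exp(x) - 3*x*exp(x) + 12*x - exp(x) - 12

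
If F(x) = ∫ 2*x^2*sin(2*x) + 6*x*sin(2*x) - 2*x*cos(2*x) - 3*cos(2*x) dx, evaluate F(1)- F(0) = -4*cos(2)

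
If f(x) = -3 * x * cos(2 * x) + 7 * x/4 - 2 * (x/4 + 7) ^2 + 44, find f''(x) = 12*x*cos(2*x) + 12*sin(2*x) - 1/4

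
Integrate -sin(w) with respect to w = cos(w) + C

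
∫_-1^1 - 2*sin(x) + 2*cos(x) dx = 4*sin(1)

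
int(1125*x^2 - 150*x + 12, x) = 375*x^3 - 75*x^2 + 12*x + C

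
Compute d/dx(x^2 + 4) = 2*x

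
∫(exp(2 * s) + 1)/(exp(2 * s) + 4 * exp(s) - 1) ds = log(2*sinh(s) + 4) + C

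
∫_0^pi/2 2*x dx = pi^2/4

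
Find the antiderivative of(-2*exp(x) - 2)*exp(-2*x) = (exp(x) + 1)^2*exp(-2*x) + C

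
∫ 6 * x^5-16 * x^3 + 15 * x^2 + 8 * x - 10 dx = x^6 - 4*x^4 + 5*x^3 + 4*x^2 - 10*x + C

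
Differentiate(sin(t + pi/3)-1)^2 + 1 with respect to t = -2*cos(t + pi/3) + cos(2*t + pi/6)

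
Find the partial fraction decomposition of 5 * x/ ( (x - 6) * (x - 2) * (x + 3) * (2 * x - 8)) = 1/(42*(x + 3)) + 1/(8*(x - 2)) - 5/(14*(x - 4)) + 5/(24*(x - 6))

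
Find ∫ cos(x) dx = sin(x) + C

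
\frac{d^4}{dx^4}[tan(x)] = 24*tan(x)^5 + 40*tan(x)^3 + 16*tan(x)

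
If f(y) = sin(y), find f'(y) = cos(y)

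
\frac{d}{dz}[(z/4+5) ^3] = 3*z^2/64 + 15*z/8 + 75/4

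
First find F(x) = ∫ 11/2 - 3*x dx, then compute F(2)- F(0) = 5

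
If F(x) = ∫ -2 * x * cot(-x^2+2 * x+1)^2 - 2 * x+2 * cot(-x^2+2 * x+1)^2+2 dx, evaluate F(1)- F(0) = -cot(2) + cot(1)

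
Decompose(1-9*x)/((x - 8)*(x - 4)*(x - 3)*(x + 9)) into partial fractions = -41/(1326*(x + 9)) - 13/(30*(x - 3)) + 35/(52*(x - 4)) - 71/(340*(x - 8))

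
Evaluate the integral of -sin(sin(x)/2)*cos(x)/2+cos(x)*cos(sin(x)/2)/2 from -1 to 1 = 2*sin(sin(1)/2)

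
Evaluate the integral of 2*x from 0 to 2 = 4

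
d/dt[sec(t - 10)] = tan(t - 10)*sec(t - 10)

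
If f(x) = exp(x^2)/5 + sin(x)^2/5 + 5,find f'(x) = 2*x*exp(x^2)/5 + sin(2*x)/5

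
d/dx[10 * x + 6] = 10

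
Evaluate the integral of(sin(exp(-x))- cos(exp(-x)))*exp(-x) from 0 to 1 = sqrt(2)*(-sin(pi/4 + 1) + sin(exp(-1) + pi/4))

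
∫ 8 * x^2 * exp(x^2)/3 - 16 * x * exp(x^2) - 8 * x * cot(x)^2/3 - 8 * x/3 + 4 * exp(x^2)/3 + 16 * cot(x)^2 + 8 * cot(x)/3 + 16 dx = (4*x/3 - 8)*(exp(x^2) + 2*cot(x)) + C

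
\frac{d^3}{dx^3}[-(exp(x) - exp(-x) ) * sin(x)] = 2*sqrt(2)*(-exp(2*x)*cos(x + pi/4) + sin(x + pi/4))*exp(-x)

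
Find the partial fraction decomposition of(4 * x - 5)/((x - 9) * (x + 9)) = 41/(18*(x + 9)) + 31/(18*(x - 9))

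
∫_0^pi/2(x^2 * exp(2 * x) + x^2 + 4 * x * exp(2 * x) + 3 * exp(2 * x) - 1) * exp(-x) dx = (1 + pi/2)^2*(-exp(-pi/2) + exp(pi/2))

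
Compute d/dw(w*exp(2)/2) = exp(2)/2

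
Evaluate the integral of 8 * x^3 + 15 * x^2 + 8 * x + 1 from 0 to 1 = 12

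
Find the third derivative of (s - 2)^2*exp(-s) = (-s^2 + 10*s - 22)*exp(-s)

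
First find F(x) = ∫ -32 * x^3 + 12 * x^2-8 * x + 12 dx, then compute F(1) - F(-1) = 32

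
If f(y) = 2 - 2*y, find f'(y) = -2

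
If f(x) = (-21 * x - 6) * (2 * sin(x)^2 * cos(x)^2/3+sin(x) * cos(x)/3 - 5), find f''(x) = -56*x*(1 - cos(2*x))^2 + 14*x*sin(2*x) - 112*x*cos(2*x) + 84*x - 16*(1 - cos(2*x))^2 + 4*sin(2*x) - 14*sin(4*x) - 46*cos(2*x) + 24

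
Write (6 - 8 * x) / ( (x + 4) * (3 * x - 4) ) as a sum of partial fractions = -7/(8*(3*x - 4)) - 19/(8*(x + 4))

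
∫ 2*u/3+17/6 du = u^2/3 + 17*u/6 + C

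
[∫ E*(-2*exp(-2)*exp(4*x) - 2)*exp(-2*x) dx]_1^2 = -exp(3) - exp(-1) + exp(-3) + E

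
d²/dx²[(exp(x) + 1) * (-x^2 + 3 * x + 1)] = -x^2*exp(x) - x*exp(x) + 5*exp(x) - 2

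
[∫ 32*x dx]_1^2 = 48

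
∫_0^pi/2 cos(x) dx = 1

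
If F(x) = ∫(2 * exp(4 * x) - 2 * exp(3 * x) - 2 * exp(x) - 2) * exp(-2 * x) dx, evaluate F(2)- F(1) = -(-1 - exp(-1) + E)^2 + (-1 - exp(-2) + exp(2))^2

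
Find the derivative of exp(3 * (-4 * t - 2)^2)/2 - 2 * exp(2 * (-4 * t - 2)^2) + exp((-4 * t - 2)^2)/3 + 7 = 32*t*exp(16*t^2 + 16*t + 4)/3 - 128*t*exp(32*t^2 + 32*t + 8) + 48*t*exp(48*t^2 + 48*t + 12) + 16*exp(16*t^2 + 16*t + 4)/3 - 64*exp(32*t^2 + 32*t + 8) + 24*exp(48*t^2 + 48*t + 12)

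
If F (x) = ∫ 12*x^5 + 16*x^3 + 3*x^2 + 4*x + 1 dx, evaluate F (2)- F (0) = 210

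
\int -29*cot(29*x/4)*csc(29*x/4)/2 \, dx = 2*csc(29*x/4) + C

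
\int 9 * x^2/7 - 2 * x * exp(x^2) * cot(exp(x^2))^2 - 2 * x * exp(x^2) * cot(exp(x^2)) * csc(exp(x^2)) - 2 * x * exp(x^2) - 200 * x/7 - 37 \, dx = -(3*x + 5)*(-x^2 + 35*x + 28)/7 + cot(exp(x^2)) + csc(exp(x^2)) + C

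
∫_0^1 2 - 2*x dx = 1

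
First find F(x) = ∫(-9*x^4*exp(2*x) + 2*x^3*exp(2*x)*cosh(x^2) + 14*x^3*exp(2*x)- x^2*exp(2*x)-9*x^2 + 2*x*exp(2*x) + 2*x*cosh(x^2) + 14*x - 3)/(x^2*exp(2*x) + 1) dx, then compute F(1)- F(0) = 1 + sinh(1) + log(1 + exp(2))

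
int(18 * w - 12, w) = 9*w^2 - 12*w + C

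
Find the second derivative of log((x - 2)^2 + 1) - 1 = (-2*x^2 + 8*x - 6)/(x^4 - 8*x^3 + 26*x^2 - 40*x + 25)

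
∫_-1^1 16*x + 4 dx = 8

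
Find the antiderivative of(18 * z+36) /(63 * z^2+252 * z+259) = log(9*(z + 2)^2 + 1)/7 + C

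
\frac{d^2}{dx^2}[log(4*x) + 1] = -1/x^2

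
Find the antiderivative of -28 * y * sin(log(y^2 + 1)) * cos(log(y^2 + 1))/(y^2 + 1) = 7*cos(log(y^2 + 1))^2 + C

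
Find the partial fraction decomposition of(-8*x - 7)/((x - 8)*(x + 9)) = -65/(17*(x + 9)) - 71/(17*(x - 8))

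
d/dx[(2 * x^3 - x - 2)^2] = 24*x^5 - 16*x^3 - 24*x^2 + 2*x + 4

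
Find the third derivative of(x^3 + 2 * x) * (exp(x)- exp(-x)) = (x^3*exp(2*x) + x^3 + 9*x^2*exp(2*x) - 9*x^2 + 20*x*exp(2*x) + 20*x + 12*exp(2*x) - 12)*exp(-x)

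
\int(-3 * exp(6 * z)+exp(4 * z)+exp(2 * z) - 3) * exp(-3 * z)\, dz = 2*sinh(z) - 2*sinh(3*z) + C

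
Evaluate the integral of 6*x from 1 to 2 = 9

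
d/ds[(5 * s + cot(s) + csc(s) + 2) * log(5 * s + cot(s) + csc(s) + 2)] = -log(5*s + cot(s) + csc(s) + 2)*cot(s)^2 - log(5*s + cot(s) + csc(s) + 2)*cot(s)*csc(s) + 4*log(5*s + cot(s) + csc(s) + 2) - cot(s)^2 - cot(s)*csc(s) + 4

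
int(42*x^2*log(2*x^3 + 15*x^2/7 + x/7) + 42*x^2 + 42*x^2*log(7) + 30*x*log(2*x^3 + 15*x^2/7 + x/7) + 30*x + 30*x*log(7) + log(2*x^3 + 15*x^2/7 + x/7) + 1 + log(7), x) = x*(x + 1)*(14*x + 1)*log(x*(x + 1)*(14*x + 1)) + C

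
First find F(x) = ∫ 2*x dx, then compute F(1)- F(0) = 1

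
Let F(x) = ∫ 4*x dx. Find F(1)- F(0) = 2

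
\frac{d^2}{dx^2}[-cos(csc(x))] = 2*sin(csc(x))*cot(x)^2*csc(x) + sin(csc(x))*csc(x) + cos(csc(x))*cot(x)^2*csc(x)^2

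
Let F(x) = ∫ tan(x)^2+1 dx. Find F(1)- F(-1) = 2*tan(1)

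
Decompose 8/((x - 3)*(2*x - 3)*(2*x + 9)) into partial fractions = 4/(45*(2*x + 9)) - 4/(9*(2*x - 3)) + 8/(45*(x - 3))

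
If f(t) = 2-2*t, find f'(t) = -2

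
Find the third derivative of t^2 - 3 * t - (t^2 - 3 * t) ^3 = -120*t^3 + 540*t^2 - 648*t + 162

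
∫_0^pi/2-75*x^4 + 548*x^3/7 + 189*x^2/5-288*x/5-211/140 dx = (-2 + pi/7 + 3*pi^2/4)*(-5*pi^3/8 - 5 + pi/10 + 7*pi^2/4) - 10 + pi^2/28 + 9*pi/56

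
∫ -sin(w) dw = cos(w) + C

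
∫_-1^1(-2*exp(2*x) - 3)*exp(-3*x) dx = -exp(3) - 2*E + exp(-3) + 2*exp(-1)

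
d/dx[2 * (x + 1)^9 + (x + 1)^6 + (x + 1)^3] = 18*x^8 + 144*x^7 + 504*x^6 + 1014*x^5 + 1290*x^4 + 1068*x^3 + 567*x^2 + 180*x + 27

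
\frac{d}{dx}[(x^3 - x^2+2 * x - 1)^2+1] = 6*x^5 - 10*x^4 + 20*x^3 - 18*x^2 + 12*x - 4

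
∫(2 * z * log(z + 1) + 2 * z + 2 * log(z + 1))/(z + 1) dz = 2*z*log(z + 1) + C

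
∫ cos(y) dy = sin(y) + C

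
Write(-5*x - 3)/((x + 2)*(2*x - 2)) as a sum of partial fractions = -7/(6*(x + 2)) - 4/(3*(x - 1))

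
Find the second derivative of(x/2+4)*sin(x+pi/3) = -x*sin(x + pi/3)/2 - 4*sin(x + pi/3) + cos(x + pi/3)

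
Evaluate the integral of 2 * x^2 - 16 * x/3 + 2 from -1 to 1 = 16/3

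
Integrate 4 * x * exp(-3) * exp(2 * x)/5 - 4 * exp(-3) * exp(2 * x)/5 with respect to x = (2*x - 3)*exp(2*x - 3)/5 + C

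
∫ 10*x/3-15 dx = 5*x^2/3 - 15*x + C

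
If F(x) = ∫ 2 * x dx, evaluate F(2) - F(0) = 4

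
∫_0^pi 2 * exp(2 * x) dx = -1 + exp(2*pi)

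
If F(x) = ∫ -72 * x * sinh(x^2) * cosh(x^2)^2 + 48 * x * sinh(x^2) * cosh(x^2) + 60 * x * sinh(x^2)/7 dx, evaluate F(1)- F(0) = -12*cosh(1)^3 - 30/7 + 30*cosh(1)/7 + 12*cosh(1)^2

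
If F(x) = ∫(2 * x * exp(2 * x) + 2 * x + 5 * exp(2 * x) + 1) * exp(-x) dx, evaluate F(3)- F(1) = -5*E - 9*exp(-3) + 5*exp(-1) + 9*exp(3)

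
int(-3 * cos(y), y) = -3*sin(y) + C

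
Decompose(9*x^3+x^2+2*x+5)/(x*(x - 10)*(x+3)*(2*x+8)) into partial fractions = 563/(112*(x + 4)) - 235/(78*(x + 3)) + 1825/(728*(x - 10)) - 1/(48*x)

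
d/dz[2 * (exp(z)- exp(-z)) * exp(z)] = 4*exp(2*z)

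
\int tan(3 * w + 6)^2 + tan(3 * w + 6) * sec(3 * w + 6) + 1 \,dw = tan(3*w + 6)/3 + sec(3*w + 6)/3 + C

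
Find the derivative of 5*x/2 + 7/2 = 5/2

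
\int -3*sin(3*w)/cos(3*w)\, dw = log(3*cos(3*w)) + C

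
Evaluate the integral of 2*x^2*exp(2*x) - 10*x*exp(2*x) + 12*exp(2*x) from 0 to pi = -9 + (-3 + pi)^2*exp(2*pi)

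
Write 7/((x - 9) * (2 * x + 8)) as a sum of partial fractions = -7/(26*(x + 4)) + 7/(26*(x - 9))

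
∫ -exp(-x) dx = exp(-x) + C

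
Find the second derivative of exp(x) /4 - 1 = exp(x)/4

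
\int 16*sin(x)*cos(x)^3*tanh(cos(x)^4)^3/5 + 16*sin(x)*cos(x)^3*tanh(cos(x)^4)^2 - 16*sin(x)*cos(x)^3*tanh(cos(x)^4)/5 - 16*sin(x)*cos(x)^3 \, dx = 2*(tanh(cos(x)^4) + 10)*tanh(cos(x)^4)/5 + C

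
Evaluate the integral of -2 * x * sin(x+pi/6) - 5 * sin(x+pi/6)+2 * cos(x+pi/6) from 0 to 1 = -5*sqrt(3)/2 + 7*cos(pi/6 + 1)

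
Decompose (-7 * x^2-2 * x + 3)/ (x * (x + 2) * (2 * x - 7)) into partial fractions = -359/(77*(2*x - 7)) - 21/(22*(x + 2)) - 3/(14*x)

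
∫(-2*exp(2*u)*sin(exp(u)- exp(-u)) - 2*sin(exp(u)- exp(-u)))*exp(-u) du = 2*cos(2*sinh(u)) + C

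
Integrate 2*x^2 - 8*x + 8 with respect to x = 2*x^3/3 - 4*x^2 + 8*x + C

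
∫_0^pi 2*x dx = pi^2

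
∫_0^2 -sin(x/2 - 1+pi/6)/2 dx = -sin(1 + pi/3) + sqrt(3)/2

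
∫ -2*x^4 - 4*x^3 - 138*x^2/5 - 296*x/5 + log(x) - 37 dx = x*(-2*x^4 - 5*x^3 - 46*x^2 - 148*x + 5*log(x) - 190)/5 + C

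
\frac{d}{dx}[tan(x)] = cos(x)^(-2)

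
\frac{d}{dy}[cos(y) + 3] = -sin(y)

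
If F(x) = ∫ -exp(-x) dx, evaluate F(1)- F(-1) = -E + exp(-1)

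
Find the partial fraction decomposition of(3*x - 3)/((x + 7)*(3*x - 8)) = 15/(29*(3*x - 8)) + 24/(29*(x + 7))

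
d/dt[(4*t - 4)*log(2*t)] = (4*t*log(t) + 4*t*log(2) + 4*t - 4)/t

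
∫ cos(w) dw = sin(w) + C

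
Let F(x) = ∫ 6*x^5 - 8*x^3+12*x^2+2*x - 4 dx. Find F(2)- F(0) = 60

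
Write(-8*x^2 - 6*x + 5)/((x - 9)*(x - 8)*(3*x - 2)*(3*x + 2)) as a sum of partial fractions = -49/(3016*(3*x + 2)) - 23/(2200*(3*x - 2)) + 555/(572*(x - 8)) - 697/(725*(x - 9))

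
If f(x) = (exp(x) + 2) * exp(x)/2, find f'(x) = exp(2*x) + exp(x)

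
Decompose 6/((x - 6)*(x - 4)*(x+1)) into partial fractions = 6/(35*(x + 1)) - 3/(5*(x - 4)) + 3/(7*(x - 6))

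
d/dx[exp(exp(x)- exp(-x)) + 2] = (exp(exp(x) - exp(-x)) + exp(2*x + exp(x) - exp(-x)))*exp(-x)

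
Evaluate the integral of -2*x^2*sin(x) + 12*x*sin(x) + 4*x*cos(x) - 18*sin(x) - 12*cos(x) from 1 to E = -8*cos(1) + 2*(-3 + E)^2*cos(E)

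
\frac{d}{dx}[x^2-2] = 2*x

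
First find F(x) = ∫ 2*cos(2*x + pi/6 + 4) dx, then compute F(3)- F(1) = sin(pi/6 + 10) - sin(pi/6 + 6)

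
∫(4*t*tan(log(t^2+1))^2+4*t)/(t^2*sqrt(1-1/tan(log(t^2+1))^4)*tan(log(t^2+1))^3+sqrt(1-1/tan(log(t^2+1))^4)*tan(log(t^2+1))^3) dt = asec(tan(log(t^2 + 1))^2) + C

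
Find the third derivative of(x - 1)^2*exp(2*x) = 8*x^2*exp(2*x) + 8*x*exp(2*x) - 4*exp(2*x)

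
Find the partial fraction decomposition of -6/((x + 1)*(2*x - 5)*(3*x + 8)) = -54/(155*(3*x + 8)) - 24/(217*(2*x - 5)) + 6/(35*(x + 1))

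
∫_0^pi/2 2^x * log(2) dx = -1 + 2^(pi/2)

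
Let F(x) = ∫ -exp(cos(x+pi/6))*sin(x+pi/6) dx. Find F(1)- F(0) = -exp(sqrt(3)/2) + exp(cos(pi/6 + 1))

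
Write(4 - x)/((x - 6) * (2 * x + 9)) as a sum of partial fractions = -17/(21*(2*x + 9)) - 2/(21*(x - 6))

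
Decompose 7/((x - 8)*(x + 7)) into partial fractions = -7/(15*(x + 7)) + 7/(15*(x - 8))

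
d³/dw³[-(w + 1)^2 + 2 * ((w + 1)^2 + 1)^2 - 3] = 48*w + 48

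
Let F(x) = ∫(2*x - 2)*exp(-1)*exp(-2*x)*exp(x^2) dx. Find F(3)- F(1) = -exp(-2) + exp(2)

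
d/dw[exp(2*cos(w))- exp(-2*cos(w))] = -2*(exp(2*cos(w)) + exp(-2*cos(w)))*sin(w)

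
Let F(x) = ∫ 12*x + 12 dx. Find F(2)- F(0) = 48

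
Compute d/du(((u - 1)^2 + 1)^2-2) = 4*u^3 - 12*u^2 + 16*u - 8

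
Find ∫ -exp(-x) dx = exp(-x) + C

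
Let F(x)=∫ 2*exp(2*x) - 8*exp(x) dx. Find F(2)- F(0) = -9 + (-4 + exp(2))^2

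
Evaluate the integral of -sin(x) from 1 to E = cos(E) - cos(1)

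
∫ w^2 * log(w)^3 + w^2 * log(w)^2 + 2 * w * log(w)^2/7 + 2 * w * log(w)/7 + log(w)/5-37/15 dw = w*(35*w^2*log(w)^3 + 15*w*log(w)^2 + 21*log(w) - 280)/105 + C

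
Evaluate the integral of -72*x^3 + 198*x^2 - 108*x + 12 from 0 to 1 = 6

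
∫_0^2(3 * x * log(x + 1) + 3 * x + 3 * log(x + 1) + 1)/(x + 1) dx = 7*log(3)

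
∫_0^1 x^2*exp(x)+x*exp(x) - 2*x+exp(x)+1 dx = -2 + 2*E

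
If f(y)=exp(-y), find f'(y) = -exp(-y)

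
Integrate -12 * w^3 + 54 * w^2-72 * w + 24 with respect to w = -3*w^4 + 18*w^3 - 36*w^2 + 24*w + C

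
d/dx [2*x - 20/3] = 2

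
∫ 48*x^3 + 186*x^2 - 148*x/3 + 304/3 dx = 12*x^4 + 62*x^3 - 74*x^2/3 + 304*x/3 + C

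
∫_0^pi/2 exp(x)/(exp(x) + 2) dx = -log(6) + log(4 + 2*exp(pi/2))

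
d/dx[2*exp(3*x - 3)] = 6*exp(3*x - 3)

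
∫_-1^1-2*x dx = 0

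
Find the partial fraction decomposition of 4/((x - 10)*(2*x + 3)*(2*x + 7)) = 2/(27*(2*x + 7)) - 2/(23*(2*x + 3)) + 4/(621*(x - 10))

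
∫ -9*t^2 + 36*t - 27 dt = -3*t^3 + 18*t^2 - 27*t + C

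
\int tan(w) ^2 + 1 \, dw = tan(w) + C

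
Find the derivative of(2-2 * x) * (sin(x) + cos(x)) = 2*x*sin(x) - 2*x*cos(x) - 4*sin(x)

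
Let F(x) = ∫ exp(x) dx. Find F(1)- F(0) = -1 + E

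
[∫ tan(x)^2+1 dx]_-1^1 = 2*tan(1)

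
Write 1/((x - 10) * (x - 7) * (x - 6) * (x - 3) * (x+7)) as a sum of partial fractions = 1/(30940*(x + 7)) - 1/(840*(x - 3)) + 1/(156*(x - 6)) - 1/(168*(x - 7)) + 1/(1428*(x - 10))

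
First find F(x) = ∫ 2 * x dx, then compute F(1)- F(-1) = 0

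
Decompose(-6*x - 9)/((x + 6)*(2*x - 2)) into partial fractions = -27/(14*(x + 6)) - 15/(14*(x - 1))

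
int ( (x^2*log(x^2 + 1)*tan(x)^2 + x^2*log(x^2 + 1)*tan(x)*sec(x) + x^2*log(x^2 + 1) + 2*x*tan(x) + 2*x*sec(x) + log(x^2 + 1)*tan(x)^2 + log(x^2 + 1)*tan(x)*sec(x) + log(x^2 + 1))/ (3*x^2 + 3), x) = (tan(x) + sec(x))*log(x^2 + 1)/3 + C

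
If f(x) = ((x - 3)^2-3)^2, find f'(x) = 4*x^3 - 36*x^2 + 96*x - 72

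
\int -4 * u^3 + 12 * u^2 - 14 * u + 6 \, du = -u^4 + 4*u^3 - 7*u^2 + 6*u + C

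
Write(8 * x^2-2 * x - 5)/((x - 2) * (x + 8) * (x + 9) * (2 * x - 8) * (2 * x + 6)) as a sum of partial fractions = 661/(3432*(x + 9)) - 523/(2400*(x + 8)) + 73/(4200*(x + 3)) - 23/(4400*(x - 2)) + 115/(8736*(x - 4))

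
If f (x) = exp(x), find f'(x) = exp(x)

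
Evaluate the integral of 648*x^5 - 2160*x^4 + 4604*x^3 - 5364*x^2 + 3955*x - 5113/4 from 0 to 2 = 5107/2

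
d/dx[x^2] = 2*x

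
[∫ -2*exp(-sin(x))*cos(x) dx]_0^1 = -2 + 2*exp(-sin(1))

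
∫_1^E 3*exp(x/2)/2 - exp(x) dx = -exp(E) - 3*exp(1/2) + E + 3*exp(E/2)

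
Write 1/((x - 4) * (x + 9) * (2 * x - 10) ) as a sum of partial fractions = 1/(364*(x + 9)) - 1/(26*(x - 4)) + 1/(28*(x - 5))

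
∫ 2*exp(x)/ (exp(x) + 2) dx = 2*log(exp(x) + 2) + C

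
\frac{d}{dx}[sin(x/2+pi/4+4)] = cos(x/2 + pi/4 + 4)/2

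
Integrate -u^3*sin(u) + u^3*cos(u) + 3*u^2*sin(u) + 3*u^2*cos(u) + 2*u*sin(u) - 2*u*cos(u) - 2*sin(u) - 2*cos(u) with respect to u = sqrt(2)*u*(u^2 - 2)*sin(u + pi/4) + C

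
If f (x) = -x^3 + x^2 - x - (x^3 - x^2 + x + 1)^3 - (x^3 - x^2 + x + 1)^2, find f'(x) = -9*x^8 + 24*x^7 - 42*x^6 + 18*x^5 + 10*x^4 - 36*x^3 + 3*x^2 + 4*x - 6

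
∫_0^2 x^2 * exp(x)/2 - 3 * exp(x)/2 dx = 1/2 - exp(2)/2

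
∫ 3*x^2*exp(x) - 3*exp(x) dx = 3*(x - 1)^2*exp(x) + C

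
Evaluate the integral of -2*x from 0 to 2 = -4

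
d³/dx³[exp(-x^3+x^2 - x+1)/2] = (-27*x^6 + 54*x^5 - 63*x^4 + 98*x^3 - 75*x^2 + 36*x - 13)*exp(-x^3 + x^2 - x + 1)/2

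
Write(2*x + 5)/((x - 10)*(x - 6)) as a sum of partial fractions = -17/(4*(x - 6)) + 25/(4*(x - 10))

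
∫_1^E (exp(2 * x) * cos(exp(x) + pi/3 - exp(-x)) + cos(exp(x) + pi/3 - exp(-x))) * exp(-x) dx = sin(-exp(-E) + pi/3 + exp(E)) - sin(-exp(-1) + pi/3 + E)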